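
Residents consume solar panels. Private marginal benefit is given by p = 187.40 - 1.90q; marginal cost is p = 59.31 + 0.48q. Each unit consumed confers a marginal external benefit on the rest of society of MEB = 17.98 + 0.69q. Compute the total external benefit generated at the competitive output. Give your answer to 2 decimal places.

1966.97

Market equilibrium (private): 59.31 + 0.48q = 187.40 - 1.90q → q_m = 53.8193.
Total external benefit = ∫₀^{q_m} (17.98 + 0.69q) dq = 17.98×53.8193 + ½×0.69×53.8193² = 1966.9694.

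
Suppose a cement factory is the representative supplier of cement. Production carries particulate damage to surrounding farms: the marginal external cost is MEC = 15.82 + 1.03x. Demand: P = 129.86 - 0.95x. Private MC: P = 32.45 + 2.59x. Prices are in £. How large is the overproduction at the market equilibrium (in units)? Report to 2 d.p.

Market equilibrium (private): 32.45 + 2.59x = 129.86 - 0.95x → x_m = 27.5169.
Social marginal cost = private MC + MEC = 48.27 + 3.62x.
Set SMC = demand: 48.27 + 3.62x = 129.86 - 0.95x → x* = 17.8534.
Gap = |27.5169 − 17.8534| = 9.6635.

9.66 units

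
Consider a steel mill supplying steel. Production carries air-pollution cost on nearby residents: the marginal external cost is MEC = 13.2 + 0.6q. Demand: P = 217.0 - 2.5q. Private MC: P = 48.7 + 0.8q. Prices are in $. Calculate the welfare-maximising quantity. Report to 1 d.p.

q* = 39.8

Social marginal cost = private MC + MEC = 61.9 + 1.4q.
Set SMC = demand: 61.9 + 1.4q = 217.0 - 2.5q → q* = 39.7692.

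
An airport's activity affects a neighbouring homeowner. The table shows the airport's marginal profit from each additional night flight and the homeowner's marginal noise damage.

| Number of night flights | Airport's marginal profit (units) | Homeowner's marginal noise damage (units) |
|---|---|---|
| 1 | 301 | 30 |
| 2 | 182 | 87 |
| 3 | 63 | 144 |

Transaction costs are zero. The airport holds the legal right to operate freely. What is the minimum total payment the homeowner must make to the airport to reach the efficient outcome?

Left alone the airport would choose level 3 (marginal profit stays positive).
Efficient level: k* = 2 (marginal profit ≥ marginal noise damage through 2).
The homeowner must at least cover the airport's forgone profit from cutting 3→2: 63 = 63.

63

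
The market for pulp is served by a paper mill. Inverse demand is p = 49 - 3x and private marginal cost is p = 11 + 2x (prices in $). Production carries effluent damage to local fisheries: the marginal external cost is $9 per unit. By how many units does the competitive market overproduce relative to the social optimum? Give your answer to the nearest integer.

2 units

Market equilibrium (private): 11 + 2x = 49 - 3x → x_m = 7.6000.
Social marginal cost = private MC + MEC = 20 + 2x.
Set SMC = demand: 20 + 2x = 49 - 3x → x* = 5.8000.
Gap = |7.6000 − 5.8000| = 1.8000.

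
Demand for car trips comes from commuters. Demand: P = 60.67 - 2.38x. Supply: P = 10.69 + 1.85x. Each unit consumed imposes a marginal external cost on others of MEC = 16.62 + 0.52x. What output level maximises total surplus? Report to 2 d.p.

Social marginal benefit = demand − MEC = 44.05 - 2.90x.
Set SMB = MC: 44.05 - 2.90x = 10.69 + 1.85x → x* = 7.0232.

x* = 7.02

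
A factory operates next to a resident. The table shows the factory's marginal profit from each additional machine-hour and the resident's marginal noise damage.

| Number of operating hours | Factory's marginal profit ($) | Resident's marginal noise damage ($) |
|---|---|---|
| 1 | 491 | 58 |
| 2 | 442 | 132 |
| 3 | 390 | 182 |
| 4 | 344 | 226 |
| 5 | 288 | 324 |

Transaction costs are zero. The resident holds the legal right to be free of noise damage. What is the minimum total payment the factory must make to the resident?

Efficient level: marginal profit ≥ marginal noise damage through level 4, so k* = 4.
With the resident holding the right, the factory must at least compensate total damage at k*: 58 + 132 + 182 + 226 = 598.

$598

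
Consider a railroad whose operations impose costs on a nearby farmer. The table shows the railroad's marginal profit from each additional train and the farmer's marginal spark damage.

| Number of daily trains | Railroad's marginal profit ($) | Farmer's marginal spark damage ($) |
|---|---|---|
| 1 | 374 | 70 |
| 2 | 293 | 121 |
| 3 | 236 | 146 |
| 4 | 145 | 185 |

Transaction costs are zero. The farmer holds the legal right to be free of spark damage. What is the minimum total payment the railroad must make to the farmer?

Efficient level: marginal profit ≥ marginal spark damage through level 3, so k* = 3.
With the farmer holding the right, the railroad must at least compensate total damage at k*: 70 + 121 + 146 = 337.

$337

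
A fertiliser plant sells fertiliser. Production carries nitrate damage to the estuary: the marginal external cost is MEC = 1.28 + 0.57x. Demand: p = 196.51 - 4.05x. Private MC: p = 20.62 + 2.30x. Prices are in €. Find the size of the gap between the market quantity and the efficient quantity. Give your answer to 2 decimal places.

2.47 units

Market equilibrium (private): 20.62 + 2.30x = 196.51 - 4.05x → x_m = 27.6992.
Social marginal cost = private MC + MEC = 21.90 + 2.87x.
Set SMC = demand: 21.90 + 2.87x = 196.51 - 4.05x → x* = 25.2327.
Gap = |27.6992 − 25.2327| = 2.4665.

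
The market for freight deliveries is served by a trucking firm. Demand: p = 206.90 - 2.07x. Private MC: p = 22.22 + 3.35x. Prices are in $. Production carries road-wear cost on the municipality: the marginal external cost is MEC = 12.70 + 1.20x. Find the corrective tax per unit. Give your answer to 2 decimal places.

tax = $43.87 per unit

Social marginal cost = private MC + MEC = 34.92 + 4.55x.
Set SMC = demand: 34.92 + 4.55x = 206.90 - 2.07x → x* = 25.9789.
The Pigouvian tax equals MEC at x*: 12.70 + 1.20×25.9789 = 43.8747.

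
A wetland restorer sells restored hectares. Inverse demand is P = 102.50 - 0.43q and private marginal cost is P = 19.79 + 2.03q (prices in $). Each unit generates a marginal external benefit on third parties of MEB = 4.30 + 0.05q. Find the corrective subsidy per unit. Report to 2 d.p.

Social marginal cost = private MC − MEB = 15.49 + 1.98q.
Set SMC = demand: 15.49 + 1.98q = 102.50 - 0.43q → q* = 36.1037.
The Pigouvian subsidy equals MEB at q*: 4.30 + 0.05×36.1037 = 6.1052.

subsidy = $6.11 per unit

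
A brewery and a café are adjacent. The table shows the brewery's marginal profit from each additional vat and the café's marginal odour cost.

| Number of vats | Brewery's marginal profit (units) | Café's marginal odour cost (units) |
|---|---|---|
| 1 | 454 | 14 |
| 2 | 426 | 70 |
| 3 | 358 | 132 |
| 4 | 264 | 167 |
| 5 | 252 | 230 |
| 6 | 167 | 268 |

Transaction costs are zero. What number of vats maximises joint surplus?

5

Bargaining reaches the level where marginal profit last exceeds marginal odour cost.
That holds through level 5 (252 ≥ 230) but not at 6 (167 < 268).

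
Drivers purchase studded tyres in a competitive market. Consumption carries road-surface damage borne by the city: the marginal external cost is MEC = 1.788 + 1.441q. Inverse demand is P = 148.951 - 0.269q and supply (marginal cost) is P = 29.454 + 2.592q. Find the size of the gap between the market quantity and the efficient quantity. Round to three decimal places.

Market equilibrium (private): 29.454 + 2.592q = 148.951 - 0.269q → q_m = 41.7676.
Social marginal benefit = demand − MEC = 147.163 - 1.710q.
Set SMB = MC: 147.163 - 1.710q = 29.454 + 2.592q → q* = 27.3615.
Gap = |41.7676 − 27.3615| = 14.4061.

14.406 units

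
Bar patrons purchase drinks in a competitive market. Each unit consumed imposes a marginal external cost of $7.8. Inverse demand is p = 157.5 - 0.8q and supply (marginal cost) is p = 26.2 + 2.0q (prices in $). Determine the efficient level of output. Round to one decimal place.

Social marginal benefit = demand − MEC = 149.7 - 0.8q.
Set SMB = MC: 149.7 - 0.8q = 26.2 + 2.0q → q* = 44.1071.

q* = 44.1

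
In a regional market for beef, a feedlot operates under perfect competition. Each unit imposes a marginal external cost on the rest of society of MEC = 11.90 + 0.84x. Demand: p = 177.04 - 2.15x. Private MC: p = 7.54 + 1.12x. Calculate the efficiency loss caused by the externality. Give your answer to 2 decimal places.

Market equilibrium (private): 7.54 + 1.12x = 177.04 - 2.15x → x_m = 51.8349.
Social marginal cost = private MC + MEC = 19.44 + 1.96x.
Set SMC = demand: 19.44 + 1.96x = 177.04 - 2.15x → x* = 38.3455.
The welfare-loss triangle has base |x_m − x*| and height MEC(x_m) (the vertical gap between SMC and demand is zero at x* and MEC at x_m).
DWL = ½ × 13.4894 × 55.4413 = 373.9349.

DWL = 373.93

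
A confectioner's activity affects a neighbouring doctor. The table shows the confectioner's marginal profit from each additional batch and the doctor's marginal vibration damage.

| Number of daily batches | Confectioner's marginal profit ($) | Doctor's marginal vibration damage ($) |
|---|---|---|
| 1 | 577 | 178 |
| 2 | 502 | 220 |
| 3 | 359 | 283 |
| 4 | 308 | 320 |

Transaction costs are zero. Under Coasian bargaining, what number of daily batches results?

3

Bargaining reaches the level where marginal profit last exceeds marginal vibration damage.
That holds through level 3 (359 ≥ 283) but not at 4 (308 < 320).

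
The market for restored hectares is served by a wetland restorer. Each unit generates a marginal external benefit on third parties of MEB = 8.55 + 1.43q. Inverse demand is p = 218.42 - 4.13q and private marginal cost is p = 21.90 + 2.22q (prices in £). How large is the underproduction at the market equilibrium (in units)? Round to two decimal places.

10.73 units

Market equilibrium (private): 21.90 + 2.22q = 218.42 - 4.13q → q_m = 30.9480.
Social marginal cost = private MC − MEB = 13.35 + 0.79q.
Set SMC = demand: 13.35 + 0.79q = 218.42 - 4.13q → q* = 41.6809.
Gap = |30.9480 − 41.6809| = 10.7329.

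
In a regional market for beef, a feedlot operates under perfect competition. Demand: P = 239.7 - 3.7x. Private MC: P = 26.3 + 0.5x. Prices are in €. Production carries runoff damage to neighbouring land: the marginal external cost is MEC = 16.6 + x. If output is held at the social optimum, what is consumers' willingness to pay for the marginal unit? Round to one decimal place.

Social marginal cost = private MC + MEC = 42.9 + 1.5x.
Set SMC = demand: 42.9 + 1.5x = 239.7 - 3.7x → x* = 37.8462.
Consumer price on the demand curve at x*: 239.7 − 3.7×37.8462 = 99.6691.

P = €99.7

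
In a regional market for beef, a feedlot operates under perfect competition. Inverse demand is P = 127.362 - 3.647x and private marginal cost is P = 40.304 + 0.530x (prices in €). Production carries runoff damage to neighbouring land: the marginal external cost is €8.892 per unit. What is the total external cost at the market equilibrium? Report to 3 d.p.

Market equilibrium (private): 40.304 + 0.530x = 127.362 - 3.647x → x_m = 20.8422.
Total external cost = MEC × x_m = 8.892 × 20.8422 = 185.3288.

€185.329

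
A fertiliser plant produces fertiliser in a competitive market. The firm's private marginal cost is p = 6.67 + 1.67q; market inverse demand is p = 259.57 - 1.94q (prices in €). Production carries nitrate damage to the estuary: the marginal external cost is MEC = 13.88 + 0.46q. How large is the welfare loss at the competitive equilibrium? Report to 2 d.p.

Market equilibrium (private): 6.67 + 1.67q = 259.57 - 1.94q → q_m = 70.0554.
Social marginal cost = private MC + MEC = 20.55 + 2.13q.
Set SMC = demand: 20.55 + 2.13q = 259.57 - 1.94q → q* = 58.7273.
Height of the DWL triangle at q_m is SMC(q_m) − demand(q_m) = MEC(q_m) = 46.1055.
DWL = ½ × 11.3281 × 46.1055 = 261.1439.

DWL = €261.14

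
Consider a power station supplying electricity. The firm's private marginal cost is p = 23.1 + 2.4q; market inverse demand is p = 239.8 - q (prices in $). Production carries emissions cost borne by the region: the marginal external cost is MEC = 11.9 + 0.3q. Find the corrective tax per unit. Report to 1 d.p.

Social marginal cost = private MC + MEC = 35.0 + 2.7q.
Set SMC = demand: 35.0 + 2.7q = 239.8 - q → q* = 55.3514.
The Pigouvian tax equals MEC at q*: 11.9 + 0.3×55.3514 = 28.5054.

tax = $28.5 per unit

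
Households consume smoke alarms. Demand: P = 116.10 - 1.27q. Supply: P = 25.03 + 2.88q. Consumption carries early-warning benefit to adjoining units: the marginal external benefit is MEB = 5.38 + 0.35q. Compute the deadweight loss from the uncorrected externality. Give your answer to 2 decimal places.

Market equilibrium (private): 25.03 + 2.88q = 116.10 - 1.27q → q_m = 21.9446.
Social marginal benefit = demand + MEB = 121.48 - 0.92q.
Set SMB = MC: 121.48 - 0.92q = 25.03 + 2.88q → q* = 25.3816.
Between q* and q_m the wedge SMB − MC runs linearly from 0 to MEB(q_m), so the loss is a triangle.
DWL = ½ × 3.4370 × 13.0606 = 22.4446.

DWL = 22.44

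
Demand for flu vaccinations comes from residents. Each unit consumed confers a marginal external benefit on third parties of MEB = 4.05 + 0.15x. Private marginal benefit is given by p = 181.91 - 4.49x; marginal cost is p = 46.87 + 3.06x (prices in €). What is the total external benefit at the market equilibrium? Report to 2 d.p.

Market equilibrium (private): 46.87 + 3.06x = 181.91 - 4.49x → x_m = 17.8861.
Total external benefit = ∫₀^{x_m} (4.05 + 0.15x) dx = 4.05×17.8861 + ½×0.15×17.8861² = 96.4321.

€96.43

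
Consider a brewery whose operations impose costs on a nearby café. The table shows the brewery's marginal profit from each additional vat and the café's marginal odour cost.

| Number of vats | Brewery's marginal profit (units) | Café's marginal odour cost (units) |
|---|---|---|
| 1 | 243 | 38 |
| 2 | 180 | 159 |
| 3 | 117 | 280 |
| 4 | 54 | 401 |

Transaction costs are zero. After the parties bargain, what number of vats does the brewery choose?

Bargaining reaches the level where marginal profit last exceeds marginal odour cost.
That holds through level 2 (180 ≥ 159) but not at 3 (117 < 280).

2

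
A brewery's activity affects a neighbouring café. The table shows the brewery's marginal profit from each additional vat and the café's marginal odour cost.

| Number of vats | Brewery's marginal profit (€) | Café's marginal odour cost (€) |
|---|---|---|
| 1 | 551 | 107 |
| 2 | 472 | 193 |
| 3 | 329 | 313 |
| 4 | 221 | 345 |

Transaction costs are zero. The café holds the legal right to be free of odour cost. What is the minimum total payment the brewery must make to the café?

Efficient level: marginal profit ≥ marginal odour cost through level 3, so k* = 3.
With the café holding the right, the brewery must at least compensate total damage at k*: 107 + 193 + 313 = 613.

€613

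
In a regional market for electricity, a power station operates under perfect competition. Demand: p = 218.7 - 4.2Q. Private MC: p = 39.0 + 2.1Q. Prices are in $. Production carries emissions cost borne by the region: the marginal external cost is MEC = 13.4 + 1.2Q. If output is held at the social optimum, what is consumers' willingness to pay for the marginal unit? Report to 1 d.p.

Social marginal cost = private MC + MEC = 52.4 + 3.3Q.
Set SMC = demand: 52.4 + 3.3Q = 218.7 - 4.2Q → Q* = 22.1733.
Consumer price on the demand curve at Q*: 218.7 − 4.2×22.1733 = 125.5721.

P = $125.6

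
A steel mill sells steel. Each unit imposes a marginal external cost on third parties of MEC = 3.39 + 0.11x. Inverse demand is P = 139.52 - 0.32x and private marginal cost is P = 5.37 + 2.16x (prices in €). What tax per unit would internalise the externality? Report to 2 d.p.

tax = €8.94 per unit

Social marginal cost = private MC + MEC = 8.76 + 2.27x.
Set SMC = demand: 8.76 + 2.27x = 139.52 - 0.32x → x* = 50.4865.
The Pigouvian tax equals MEC at x*: 3.39 + 0.11×50.4865 = 8.9435.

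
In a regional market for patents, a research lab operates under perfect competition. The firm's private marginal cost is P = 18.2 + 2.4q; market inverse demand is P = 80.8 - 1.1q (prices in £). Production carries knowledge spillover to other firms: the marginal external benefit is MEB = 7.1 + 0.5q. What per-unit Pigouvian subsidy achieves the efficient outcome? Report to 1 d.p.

Social marginal cost = private MC − MEB = 11.1 + 1.9q.
Set SMC = demand: 11.1 + 1.9q = 80.8 - 1.1q → q* = 23.2333.
The Pigouvian subsidy equals MEB at q*: 7.1 + 0.5×23.2333 = 18.7167.

subsidy = £18.7 per unit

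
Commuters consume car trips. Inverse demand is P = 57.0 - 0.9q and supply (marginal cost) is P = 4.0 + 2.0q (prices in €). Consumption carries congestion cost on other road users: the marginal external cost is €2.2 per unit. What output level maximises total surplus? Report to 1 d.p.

Social marginal benefit = demand − MEC = 54.8 - 0.9q.
Set SMB = MC: 54.8 - 0.9q = 4.0 + 2.0q → q* = 17.5172.

q* = 17.5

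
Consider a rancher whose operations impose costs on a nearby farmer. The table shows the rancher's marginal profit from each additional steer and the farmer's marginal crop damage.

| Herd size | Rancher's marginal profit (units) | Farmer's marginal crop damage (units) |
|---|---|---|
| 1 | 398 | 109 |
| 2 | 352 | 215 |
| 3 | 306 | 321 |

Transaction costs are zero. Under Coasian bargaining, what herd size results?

2

Bargaining reaches the level where marginal profit last exceeds marginal crop damage.
That holds through level 2 (352 ≥ 215) but not at 3 (306 < 321).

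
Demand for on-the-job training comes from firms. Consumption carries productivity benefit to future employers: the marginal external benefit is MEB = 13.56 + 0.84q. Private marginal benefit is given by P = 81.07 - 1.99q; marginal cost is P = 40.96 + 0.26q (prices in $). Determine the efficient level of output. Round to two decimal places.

Social marginal benefit = demand + MEB = 94.63 - 1.15q.
Set SMB = MC: 94.63 - 1.15q = 40.96 + 0.26q → q* = 38.0638.

q* = 38.06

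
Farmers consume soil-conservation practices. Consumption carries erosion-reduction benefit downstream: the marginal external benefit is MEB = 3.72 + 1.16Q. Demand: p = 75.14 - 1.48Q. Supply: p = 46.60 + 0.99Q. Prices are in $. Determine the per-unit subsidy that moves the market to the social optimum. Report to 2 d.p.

subsidy = $32.29 per unit

Social marginal benefit = demand + MEB = 78.86 - 0.32Q.
Set SMB = MC: 78.86 - 0.32Q = 46.60 + 0.99Q → Q* = 24.6260.
The Pigouvian subsidy equals MEB at Q*: 3.72 + 1.16×24.6260 = 32.2862.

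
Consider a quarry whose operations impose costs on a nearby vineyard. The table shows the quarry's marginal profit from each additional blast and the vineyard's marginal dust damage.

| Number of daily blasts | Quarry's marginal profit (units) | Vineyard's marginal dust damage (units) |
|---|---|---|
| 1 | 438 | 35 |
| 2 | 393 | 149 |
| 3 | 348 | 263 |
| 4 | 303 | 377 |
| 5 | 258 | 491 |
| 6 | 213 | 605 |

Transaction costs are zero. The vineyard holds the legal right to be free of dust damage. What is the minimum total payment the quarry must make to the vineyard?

Efficient level: marginal profit ≥ marginal dust damage through level 3, so k* = 3.
With the vineyard holding the right, the quarry must at least compensate total damage at k*: 35 + 149 + 263 = 447.

447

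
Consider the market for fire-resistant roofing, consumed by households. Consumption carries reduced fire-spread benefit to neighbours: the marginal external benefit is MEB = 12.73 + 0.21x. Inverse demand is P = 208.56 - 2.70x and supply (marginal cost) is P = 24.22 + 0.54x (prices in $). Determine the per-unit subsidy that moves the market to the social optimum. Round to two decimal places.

Social marginal benefit = demand + MEB = 221.29 - 2.49x.
Set SMB = MC: 221.29 - 2.49x = 24.22 + 0.54x → x* = 65.0396.
The Pigouvian subsidy equals MEB at x*: 12.73 + 0.21×65.0396 = 26.3883.

subsidy = $26.39 per unit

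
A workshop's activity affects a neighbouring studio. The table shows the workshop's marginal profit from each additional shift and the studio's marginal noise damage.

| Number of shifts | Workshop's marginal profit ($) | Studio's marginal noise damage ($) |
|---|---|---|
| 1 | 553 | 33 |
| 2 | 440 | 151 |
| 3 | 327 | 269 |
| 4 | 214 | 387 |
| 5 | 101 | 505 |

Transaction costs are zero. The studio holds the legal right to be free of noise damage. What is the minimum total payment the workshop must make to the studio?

Efficient level: marginal profit ≥ marginal noise damage through level 3, so k* = 3.
With the studio holding the right, the workshop must at least compensate total damage at k*: 33 + 151 + 269 = 453.

$453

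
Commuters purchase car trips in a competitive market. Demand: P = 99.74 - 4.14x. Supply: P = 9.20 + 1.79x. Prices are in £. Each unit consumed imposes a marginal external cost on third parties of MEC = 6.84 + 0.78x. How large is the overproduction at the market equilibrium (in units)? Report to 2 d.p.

2.79 units

Market equilibrium (private): 9.20 + 1.79x = 99.74 - 4.14x → x_m = 15.2681.
Social marginal benefit = demand − MEC = 92.90 - 4.92x.
Set SMB = MC: 92.90 - 4.92x = 9.20 + 1.79x → x* = 12.4739.
Gap = |15.2681 − 12.4739| = 2.7942.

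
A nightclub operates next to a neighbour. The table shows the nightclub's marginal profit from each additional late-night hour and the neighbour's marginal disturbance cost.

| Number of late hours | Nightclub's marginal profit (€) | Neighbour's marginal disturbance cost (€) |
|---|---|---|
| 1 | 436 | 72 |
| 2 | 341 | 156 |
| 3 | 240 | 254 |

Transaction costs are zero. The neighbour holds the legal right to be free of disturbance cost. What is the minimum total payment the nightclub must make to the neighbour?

€228

Efficient level: marginal profit ≥ marginal disturbance cost through level 2, so k* = 2.
With the neighbour holding the right, the nightclub must at least compensate total damage at k*: 72 + 156 = 228.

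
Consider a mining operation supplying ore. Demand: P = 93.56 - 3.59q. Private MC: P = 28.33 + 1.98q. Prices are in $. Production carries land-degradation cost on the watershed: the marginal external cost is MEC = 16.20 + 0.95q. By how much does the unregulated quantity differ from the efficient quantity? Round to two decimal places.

4.19 units

Market equilibrium (private): 28.33 + 1.98q = 93.56 - 3.59q → q_m = 11.7110.
Social marginal cost = private MC + MEC = 44.53 + 2.93q.
Set SMC = demand: 44.53 + 2.93q = 93.56 - 3.59q → q* = 7.5199.
Gap = |11.7110 − 7.5199| = 4.1911.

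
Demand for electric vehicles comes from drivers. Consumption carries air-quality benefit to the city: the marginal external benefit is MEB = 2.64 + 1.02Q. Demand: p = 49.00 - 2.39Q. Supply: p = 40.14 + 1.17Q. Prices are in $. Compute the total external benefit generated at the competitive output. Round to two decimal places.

Market equilibrium (private): 40.14 + 1.17Q = 49.00 - 2.39Q → Q_m = 2.4888.
Total external benefit = ∫₀^{Q_m} (2.64 + 1.02Q) dQ = 2.64×2.4888 + ½×1.02×2.4888² = 9.7294.

$9.73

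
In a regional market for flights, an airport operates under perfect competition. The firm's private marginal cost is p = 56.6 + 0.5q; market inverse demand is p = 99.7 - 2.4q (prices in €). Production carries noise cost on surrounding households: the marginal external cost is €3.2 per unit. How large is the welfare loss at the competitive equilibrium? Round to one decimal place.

DWL = €1.8

Market equilibrium (private): 56.6 + 0.5q = 99.7 - 2.4q → q_m = 14.8621.
Social marginal cost = private MC + MEC = 59.8 + 0.5q.
Set SMC = demand: 59.8 + 0.5q = 99.7 - 2.4q → q* = 13.7586.
The welfare-loss triangle has base |q_m − q*| and height MEC(q_m) (the vertical gap between SMC and demand is zero at q* and MEC at q_m).
DWL = ½ × 1.1035 × 3.2000 = 1.7656.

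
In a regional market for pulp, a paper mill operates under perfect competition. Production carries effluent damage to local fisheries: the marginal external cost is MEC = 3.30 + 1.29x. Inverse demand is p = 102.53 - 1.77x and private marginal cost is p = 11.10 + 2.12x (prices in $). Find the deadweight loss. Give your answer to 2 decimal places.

Market equilibrium (private): 11.10 + 2.12x = 102.53 - 1.77x → x_m = 23.5039.
Social marginal cost = private MC + MEC = 14.40 + 3.41x.
Set SMC = demand: 14.40 + 3.41x = 102.53 - 1.77x → x* = 17.0135.
The welfare-loss triangle has base |x_m − x*| and height MEC(x_m) (the vertical gap between SMC and demand is zero at x* and MEC at x_m).
DWL = ½ × 6.4904 × 33.6200 = 109.1036.

DWL = $109.10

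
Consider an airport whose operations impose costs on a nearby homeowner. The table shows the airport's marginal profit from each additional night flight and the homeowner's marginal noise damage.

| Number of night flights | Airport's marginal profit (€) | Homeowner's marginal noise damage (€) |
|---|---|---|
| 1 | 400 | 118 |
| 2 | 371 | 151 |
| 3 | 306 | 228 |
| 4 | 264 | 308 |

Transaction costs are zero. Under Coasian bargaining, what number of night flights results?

Bargaining reaches the level where marginal profit last exceeds marginal noise damage.
That holds through level 3 (306 ≥ 228) but not at 4 (264 < 308).

3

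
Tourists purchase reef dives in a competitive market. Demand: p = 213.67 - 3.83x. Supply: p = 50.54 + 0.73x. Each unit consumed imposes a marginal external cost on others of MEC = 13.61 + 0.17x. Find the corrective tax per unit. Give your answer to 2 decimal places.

Social marginal benefit = demand − MEC = 200.06 - 4.00x.
Set SMB = MC: 200.06 - 4.00x = 50.54 + 0.73x → x* = 31.6110.
The Pigouvian tax equals MEC at x*: 13.61 + 0.17×31.6110 = 18.9839.

tax = 18.98 per unit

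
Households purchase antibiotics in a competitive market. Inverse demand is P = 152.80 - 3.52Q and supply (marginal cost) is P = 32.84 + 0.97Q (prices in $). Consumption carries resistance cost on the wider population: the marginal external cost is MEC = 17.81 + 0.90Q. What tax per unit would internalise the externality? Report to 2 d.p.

tax = $34.87 per unit

Social marginal benefit = demand − MEC = 134.99 - 4.42Q.
Set SMB = MC: 134.99 - 4.42Q = 32.84 + 0.97Q → Q* = 18.9518.
The Pigouvian tax equals MEC at Q*: 17.81 + 0.90×18.9518 = 34.8666.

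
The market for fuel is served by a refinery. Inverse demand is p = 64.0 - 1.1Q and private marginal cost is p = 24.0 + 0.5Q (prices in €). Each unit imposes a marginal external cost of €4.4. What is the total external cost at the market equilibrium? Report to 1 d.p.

Market equilibrium (private): 24.0 + 0.5Q = 64.0 - 1.1Q → Q_m = 25.0000.
Total external cost = MEC × Q_m = 4.4 × 25.0000 = 110.0000.

€110.0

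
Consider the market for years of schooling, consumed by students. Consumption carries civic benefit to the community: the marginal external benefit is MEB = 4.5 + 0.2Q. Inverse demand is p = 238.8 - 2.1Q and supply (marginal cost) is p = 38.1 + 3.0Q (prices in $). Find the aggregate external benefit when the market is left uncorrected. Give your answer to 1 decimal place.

$332.0

Market equilibrium (private): 38.1 + 3.0Q = 238.8 - 2.1Q → Q_m = 39.3529.
Total external benefit = ∫₀^{Q_m} (4.5 + 0.2Q) dQ = 4.5×39.3529 + ½×0.2×39.3529² = 331.9531.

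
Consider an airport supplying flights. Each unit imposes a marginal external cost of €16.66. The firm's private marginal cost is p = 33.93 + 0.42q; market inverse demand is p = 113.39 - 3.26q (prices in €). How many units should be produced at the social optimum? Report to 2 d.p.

q* = 17.07

Social marginal cost = private MC + MEC = 50.59 + 0.42q.
Set SMC = demand: 50.59 + 0.42q = 113.39 - 3.26q → q* = 17.0652.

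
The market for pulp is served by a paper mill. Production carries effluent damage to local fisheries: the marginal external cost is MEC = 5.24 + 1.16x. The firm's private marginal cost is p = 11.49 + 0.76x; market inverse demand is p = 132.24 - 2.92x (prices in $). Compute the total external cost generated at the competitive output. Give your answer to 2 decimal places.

Market equilibrium (private): 11.49 + 0.76x = 132.24 - 2.92x → x_m = 32.8125.
Total external cost = ∫₀^{x_m} (5.24 + 1.16x) dx = 5.24×32.8125 + ½×1.16×32.8125² = 796.4004.

$796.40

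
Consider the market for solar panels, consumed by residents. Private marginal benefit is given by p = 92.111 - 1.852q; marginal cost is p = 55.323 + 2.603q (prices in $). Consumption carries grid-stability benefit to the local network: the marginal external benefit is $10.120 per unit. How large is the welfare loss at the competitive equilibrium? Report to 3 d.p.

DWL = $11.494

Market equilibrium (private): 55.323 + 2.603q = 92.111 - 1.852q → q_m = 8.2577.
Social marginal benefit = demand + MEB = 102.231 - 1.852q.
Set SMB = MC: 102.231 - 1.852q = 55.323 + 2.603q → q* = 10.5293.
The loss is the area between SMB and MC from q* to q_m; with linear curves that's a triangle of height MEB(q_m).
DWL = ½ × 2.2716 × 10.1200 = 11.4943.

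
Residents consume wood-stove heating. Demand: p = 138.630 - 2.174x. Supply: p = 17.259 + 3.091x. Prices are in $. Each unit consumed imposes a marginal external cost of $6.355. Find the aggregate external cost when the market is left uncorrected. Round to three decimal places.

Market equilibrium (private): 17.259 + 3.091x = 138.630 - 2.174x → x_m = 23.0524.
Total external cost = MEC × x_m = 6.355 × 23.0524 = 146.4980.

$146.498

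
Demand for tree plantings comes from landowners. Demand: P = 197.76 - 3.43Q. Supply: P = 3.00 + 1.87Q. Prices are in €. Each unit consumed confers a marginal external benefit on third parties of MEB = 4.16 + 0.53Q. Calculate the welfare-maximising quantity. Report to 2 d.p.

Q* = 41.70

Social marginal benefit = demand + MEB = 201.92 - 2.90Q.
Set SMB = MC: 201.92 - 2.90Q = 3.00 + 1.87Q → Q* = 41.7023.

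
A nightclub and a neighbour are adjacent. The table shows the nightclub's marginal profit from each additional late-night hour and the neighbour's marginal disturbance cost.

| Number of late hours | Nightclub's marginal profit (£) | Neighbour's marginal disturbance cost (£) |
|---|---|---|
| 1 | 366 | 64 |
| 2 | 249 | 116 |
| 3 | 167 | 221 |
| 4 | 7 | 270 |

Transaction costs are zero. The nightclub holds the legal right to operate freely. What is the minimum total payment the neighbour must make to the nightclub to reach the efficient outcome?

Left alone the nightclub would choose level 4 (marginal profit stays positive).
Efficient level: k* = 2 (marginal profit ≥ marginal disturbance cost through 2).
The neighbour must at least cover the nightclub's forgone profit from cutting 4→2: 167 + 7 = 174.

£174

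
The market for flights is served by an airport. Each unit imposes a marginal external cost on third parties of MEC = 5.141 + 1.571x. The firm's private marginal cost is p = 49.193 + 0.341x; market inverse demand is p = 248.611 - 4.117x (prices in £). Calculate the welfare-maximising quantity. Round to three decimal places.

x* = 32.224

Social marginal cost = private MC + MEC = 54.334 + 1.912x.
Set SMC = demand: 54.334 + 1.912x = 248.611 - 4.117x → x* = 32.2238.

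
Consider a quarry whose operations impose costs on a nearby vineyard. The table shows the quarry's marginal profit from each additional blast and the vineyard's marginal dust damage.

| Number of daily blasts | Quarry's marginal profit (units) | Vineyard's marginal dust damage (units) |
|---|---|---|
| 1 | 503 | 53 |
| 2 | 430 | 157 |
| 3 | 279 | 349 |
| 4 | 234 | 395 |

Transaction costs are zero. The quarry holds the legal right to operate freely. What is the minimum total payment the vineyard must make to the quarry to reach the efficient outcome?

Left alone the quarry would choose level 4 (marginal profit stays positive).
Efficient level: k* = 2 (marginal profit ≥ marginal dust damage through 2).
The vineyard must at least cover the quarry's forgone profit from cutting 4→2: 279 + 234 = 513.

513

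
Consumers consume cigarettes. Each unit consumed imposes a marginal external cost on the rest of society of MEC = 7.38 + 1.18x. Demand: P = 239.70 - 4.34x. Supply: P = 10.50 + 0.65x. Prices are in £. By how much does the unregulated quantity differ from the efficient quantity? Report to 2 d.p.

9.98 units

Market equilibrium (private): 10.50 + 0.65x = 239.70 - 4.34x → x_m = 45.9319.
Social marginal benefit = demand − MEC = 232.32 - 5.52x.
Set SMB = MC: 232.32 - 5.52x = 10.50 + 0.65x → x* = 35.9514.
Gap = |45.9319 − 35.9514| = 9.9805.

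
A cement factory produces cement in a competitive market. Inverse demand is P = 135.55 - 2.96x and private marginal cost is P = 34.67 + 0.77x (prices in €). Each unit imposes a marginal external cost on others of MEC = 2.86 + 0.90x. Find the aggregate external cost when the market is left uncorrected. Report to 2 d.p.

Market equilibrium (private): 34.67 + 0.77x = 135.55 - 2.96x → x_m = 27.0456.
Total external cost = ∫₀^{x_m} (2.86 + 0.90x) dx = 2.86×27.0456 + ½×0.90×27.0456² = 406.5094.

€406.51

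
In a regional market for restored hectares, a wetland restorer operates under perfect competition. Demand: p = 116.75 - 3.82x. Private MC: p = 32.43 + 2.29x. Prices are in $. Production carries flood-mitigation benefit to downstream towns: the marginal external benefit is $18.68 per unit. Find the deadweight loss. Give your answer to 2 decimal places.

Market equilibrium (private): 32.43 + 2.29x = 116.75 - 3.82x → x_m = 13.8003.
Social marginal cost = private MC − MEB = 13.75 + 2.29x.
Set SMC = demand: 13.75 + 2.29x = 116.75 - 3.82x → x* = 16.8576.
The loss is the area between SMC and demand from x* to x_m; with linear curves that's a triangle of height MEB(x_m).
DWL = ½ × 3.0573 × 18.6800 = 28.5552.

DWL = $28.56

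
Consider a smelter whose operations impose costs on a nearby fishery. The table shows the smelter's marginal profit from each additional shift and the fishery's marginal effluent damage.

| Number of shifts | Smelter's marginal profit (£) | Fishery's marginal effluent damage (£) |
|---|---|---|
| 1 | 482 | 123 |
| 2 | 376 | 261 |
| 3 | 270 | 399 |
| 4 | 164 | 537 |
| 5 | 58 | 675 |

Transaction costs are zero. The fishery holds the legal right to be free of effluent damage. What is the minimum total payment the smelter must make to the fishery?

£384

Efficient level: marginal profit ≥ marginal effluent damage through level 2, so k* = 2.
With the fishery holding the right, the smelter must at least compensate total damage at k*: 123 + 261 = 384.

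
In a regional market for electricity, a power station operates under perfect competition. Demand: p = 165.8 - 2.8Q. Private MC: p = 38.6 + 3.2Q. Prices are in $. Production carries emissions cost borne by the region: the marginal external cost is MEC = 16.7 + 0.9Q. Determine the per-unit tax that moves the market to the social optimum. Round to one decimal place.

tax = $31.1 per unit

Social marginal cost = private MC + MEC = 55.3 + 4.1Q.
Set SMC = demand: 55.3 + 4.1Q = 165.8 - 2.8Q → Q* = 16.0145.
The Pigouvian tax equals MEC at Q*: 16.7 + 0.9×16.0145 = 31.1131.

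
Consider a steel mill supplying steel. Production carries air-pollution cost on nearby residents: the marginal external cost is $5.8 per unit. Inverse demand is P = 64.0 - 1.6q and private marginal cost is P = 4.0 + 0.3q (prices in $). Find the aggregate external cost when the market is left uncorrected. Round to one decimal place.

$183.2

Market equilibrium (private): 4.0 + 0.3q = 64.0 - 1.6q → q_m = 31.5789.
Total external cost = MEC × q_m = 5.8 × 31.5789 = 183.1576.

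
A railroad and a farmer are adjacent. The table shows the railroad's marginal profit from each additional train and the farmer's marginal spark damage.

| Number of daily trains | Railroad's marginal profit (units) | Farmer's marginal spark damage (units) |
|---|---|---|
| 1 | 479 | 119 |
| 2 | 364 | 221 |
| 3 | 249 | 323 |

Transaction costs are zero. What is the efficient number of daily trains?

2

Bargaining reaches the level where marginal profit last exceeds marginal spark damage.
That holds through level 2 (364 ≥ 221) but not at 3 (249 < 323).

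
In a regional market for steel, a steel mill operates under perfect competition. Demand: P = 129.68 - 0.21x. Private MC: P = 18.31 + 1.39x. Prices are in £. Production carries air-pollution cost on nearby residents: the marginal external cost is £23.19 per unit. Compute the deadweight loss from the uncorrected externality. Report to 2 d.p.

Market equilibrium (private): 18.31 + 1.39x = 129.68 - 0.21x → x_m = 69.6063.
Social marginal cost = private MC + MEC = 41.50 + 1.39x.
Set SMC = demand: 41.50 + 1.39x = 129.68 - 0.21x → x* = 55.1125.
The loss is the area between SMC and demand from x* to x_m; with linear curves that's a triangle of height MEC(x_m).
DWL = ½ × 14.4938 × 23.1900 = 168.0556.

DWL = £168.06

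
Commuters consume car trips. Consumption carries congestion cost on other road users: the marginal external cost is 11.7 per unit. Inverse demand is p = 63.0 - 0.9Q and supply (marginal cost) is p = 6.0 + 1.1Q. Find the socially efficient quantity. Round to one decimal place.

Q* = 22.7

Social marginal benefit = demand − MEC = 51.3 - 0.9Q.
Set SMB = MC: 51.3 - 0.9Q = 6.0 + 1.1Q → Q* = 22.6500.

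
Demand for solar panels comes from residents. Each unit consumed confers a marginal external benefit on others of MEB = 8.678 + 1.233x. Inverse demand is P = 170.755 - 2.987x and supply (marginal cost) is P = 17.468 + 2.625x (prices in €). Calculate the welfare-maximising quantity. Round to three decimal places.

x* = 36.987

Social marginal benefit = demand + MEB = 179.433 - 1.754x.
Set SMB = MC: 179.433 - 1.754x = 17.468 + 2.625x → x* = 36.9868.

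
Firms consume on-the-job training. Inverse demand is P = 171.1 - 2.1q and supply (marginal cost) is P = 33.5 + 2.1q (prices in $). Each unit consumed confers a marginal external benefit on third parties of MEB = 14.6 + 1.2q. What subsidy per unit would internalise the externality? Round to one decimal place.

subsidy = $75.5 per unit

Social marginal benefit = demand + MEB = 185.7 - 0.9q.
Set SMB = MC: 185.7 - 0.9q = 33.5 + 2.1q → q* = 50.7333.
The Pigouvian subsidy equals MEB at q*: 14.6 + 1.2×50.7333 = 75.4800.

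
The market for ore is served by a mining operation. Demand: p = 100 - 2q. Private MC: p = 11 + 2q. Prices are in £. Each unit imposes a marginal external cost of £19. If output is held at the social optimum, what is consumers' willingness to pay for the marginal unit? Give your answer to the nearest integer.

Social marginal cost = private MC + MEC = 30 + 2q.
Set SMC = demand: 30 + 2q = 100 - 2q → q* = 17.5000.
Consumer price on the demand curve at q*: 100 − 2×17.5000 = 65.0000.

P = £65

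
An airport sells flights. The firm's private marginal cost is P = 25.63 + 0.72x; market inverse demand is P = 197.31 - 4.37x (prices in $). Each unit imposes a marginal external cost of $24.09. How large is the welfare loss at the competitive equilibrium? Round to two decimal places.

DWL = $57.01

Market equilibrium (private): 25.63 + 0.72x = 197.31 - 4.37x → x_m = 33.7289.
Social marginal cost = private MC + MEC = 49.72 + 0.72x.
Set SMC = demand: 49.72 + 0.72x = 197.31 - 4.37x → x* = 28.9961.
Height of the DWL triangle at x_m is SMC(x_m) − demand(x_m) = MEC(x_m) = 24.0900.
DWL = ½ × 4.7328 × 24.0900 = 57.0066.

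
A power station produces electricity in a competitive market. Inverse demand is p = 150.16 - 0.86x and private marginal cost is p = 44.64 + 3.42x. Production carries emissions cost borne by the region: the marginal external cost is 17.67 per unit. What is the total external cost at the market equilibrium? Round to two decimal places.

Market equilibrium (private): 44.64 + 3.42x = 150.16 - 0.86x → x_m = 24.6542.
Total external cost = MEC × x_m = 17.67 × 24.6542 = 435.6397.

435.64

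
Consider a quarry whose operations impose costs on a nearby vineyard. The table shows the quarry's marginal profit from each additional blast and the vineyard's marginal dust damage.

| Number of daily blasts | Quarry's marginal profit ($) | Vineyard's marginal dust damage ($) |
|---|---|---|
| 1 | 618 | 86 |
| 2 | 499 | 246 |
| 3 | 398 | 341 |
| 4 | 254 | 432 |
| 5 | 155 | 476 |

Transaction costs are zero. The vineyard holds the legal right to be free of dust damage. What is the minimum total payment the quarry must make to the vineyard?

$673

Efficient level: marginal profit ≥ marginal dust damage through level 3, so k* = 3.
With the vineyard holding the right, the quarry must at least compensate total damage at k*: 86 + 246 + 341 = 673.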